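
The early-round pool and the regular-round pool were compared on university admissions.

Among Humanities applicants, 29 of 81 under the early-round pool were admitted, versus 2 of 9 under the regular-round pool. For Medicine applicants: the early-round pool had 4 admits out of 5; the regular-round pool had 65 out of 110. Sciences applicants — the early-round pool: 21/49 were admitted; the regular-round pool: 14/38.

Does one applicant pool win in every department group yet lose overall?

Humanities: the early-round pool 29/81 = 35.8%, the regular-round pool 2/9 = 22.2% → the early-round pool
Medicine: the early-round pool 4/5 = 80.0%, the regular-round pool 65/110 = 59.1% → the early-round pool
Sciences: the early-round pool 21/49 = 42.9%, the regular-round pool 14/38 = 36.8% → the early-round pool
Overall: the early-round pool 54/135 = 40.0%, the regular-round pool 81/157 = 51.6% → the regular-round pool
The early-round pool wins each department group but the regular-round pool wins overall — the comparison reverses. The early-round pool's applicants skew toward Humanities, which has a lower base rate.

Yes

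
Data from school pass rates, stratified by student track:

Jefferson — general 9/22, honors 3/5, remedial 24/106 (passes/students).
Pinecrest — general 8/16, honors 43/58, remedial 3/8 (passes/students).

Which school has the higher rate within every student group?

Pinecrest

General: Jefferson 9/22 = 40.9%, Pinecrest 8/16 = 50.0% → Pinecrest
Honors: Jefferson 3/5 = 60.0%, Pinecrest 43/58 = 74.1% → Pinecrest
Remedial: Jefferson 24/106 = 22.6%, Pinecrest 3/8 = 37.5% → Pinecrest
Pinecrest has the higher rate in all 3 groups.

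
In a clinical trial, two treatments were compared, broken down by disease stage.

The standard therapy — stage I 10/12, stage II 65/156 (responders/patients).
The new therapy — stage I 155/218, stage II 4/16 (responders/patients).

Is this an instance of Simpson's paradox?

Stage I: the standard therapy 10/12 = 83.3%, the new therapy 155/218 = 71.1% → the standard therapy
Stage II: the standard therapy 65/156 = 41.7%, the new therapy 4/16 = 25.0% → the standard therapy
Overall: the standard therapy 75/168 = 44.6%, the new therapy 159/234 = 67.9% → the new therapy
The standard therapy wins each disease group but the new therapy wins overall — the comparison reverses. The standard therapy's patients skew toward stage II, which has a lower base rate.

Yes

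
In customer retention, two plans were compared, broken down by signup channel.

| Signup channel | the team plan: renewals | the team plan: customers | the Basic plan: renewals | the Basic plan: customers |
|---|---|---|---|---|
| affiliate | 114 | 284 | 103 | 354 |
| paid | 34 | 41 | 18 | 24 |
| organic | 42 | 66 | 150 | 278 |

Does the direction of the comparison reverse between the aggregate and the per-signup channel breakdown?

Affiliate: the team plan 114/284 = 40.1%, the Basic plan 103/354 = 29.1% → the team plan
Paid: the team plan 34/41 = 82.9%, the Basic plan 18/24 = 75.0% → the team plan
Organic: the team plan 42/66 = 63.6%, the Basic plan 150/278 = 54.0% → the team plan
Overall: the team plan 190/391 = 48.6%, the Basic plan 271/656 = 41.3% → the team plan
The team plan wins overall and in every signup group — no reversal.

No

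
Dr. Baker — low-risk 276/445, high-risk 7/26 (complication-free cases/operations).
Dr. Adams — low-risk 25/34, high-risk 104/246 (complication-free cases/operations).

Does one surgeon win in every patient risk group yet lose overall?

Yes

Low-risk: Dr. Baker 276/445 = 62.0%, Dr. Adams 25/34 = 73.5% → Dr. Adams
High-risk: Dr. Baker 7/26 = 26.9%, Dr. Adams 104/246 = 42.3% → Dr. Adams
Overall: Dr. Baker 283/471 = 60.1%, Dr. Adams 129/280 = 46.1% → Dr. Baker
Dr. Adams wins each patient risk group but Dr. Baker wins overall — the comparison reverses. Dr. Adams's operations skew toward high-risk, which has a lower base rate.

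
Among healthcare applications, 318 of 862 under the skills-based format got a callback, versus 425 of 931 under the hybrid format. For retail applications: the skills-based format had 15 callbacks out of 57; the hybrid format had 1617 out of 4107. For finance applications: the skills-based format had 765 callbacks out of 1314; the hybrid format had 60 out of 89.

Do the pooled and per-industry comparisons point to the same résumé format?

Healthcare: the skills-based format 318/862 = 36.9%, the hybrid format 425/931 = 45.6% → the hybrid format
Retail: the skills-based format 15/57 = 26.3%, the hybrid format 1617/4107 = 39.4% → the hybrid format
Finance: the skills-based format 765/1314 = 58.2%, the hybrid format 60/89 = 67.4% → the hybrid format
Overall: the skills-based format 1098/2233 = 49.2%, the hybrid format 2102/5127 = 41.0% → the skills-based format
The hybrid format wins each industry group but the skills-based format wins overall — the comparison reverses. The hybrid format's applications skew toward retail, which has a lower base rate.

No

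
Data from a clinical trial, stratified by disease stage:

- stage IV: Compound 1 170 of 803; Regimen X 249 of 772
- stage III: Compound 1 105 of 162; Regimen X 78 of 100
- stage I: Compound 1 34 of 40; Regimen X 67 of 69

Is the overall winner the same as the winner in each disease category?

Yes

Stage IV: Compound 1 170/803 = 21.2%, Regimen X 249/772 = 32.3% → Regimen X
Stage III: Compound 1 105/162 = 64.8%, Regimen X 78/100 = 78.0% → Regimen X
Stage I: Compound 1 34/40 = 85.0%, Regimen X 67/69 = 97.1% → Regimen X
Overall: Compound 1 309/1005 = 30.7%, Regimen X 394/941 = 41.9% → Regimen X
Regimen X wins overall and in every disease group — no reversal.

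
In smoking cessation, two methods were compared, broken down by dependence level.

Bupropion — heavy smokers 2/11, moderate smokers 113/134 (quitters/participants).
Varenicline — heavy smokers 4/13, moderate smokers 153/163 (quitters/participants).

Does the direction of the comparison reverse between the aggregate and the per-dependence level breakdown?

No

Heavy smokers: bupropion 2/11 = 18.2%, varenicline 4/13 = 30.8% → varenicline
Moderate smokers: bupropion 113/134 = 84.3%, varenicline 153/163 = 93.9% → varenicline
Overall: bupropion 115/145 = 79.3%, varenicline 157/176 = 89.2% → varenicline
Varenicline wins overall and in every dependence group — no reversal.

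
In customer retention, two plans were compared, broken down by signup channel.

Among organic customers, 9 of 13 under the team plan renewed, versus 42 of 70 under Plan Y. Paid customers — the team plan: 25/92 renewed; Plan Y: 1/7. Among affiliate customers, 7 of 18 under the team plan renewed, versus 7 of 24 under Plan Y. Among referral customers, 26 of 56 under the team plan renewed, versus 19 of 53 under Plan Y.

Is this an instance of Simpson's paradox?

Yes

Organic: the team plan 9/13 = 69.2%, Plan Y 42/70 = 60.0% → the team plan
Paid: the team plan 25/92 = 27.2%, Plan Y 1/7 = 14.3% → the team plan
Affiliate: the team plan 7/18 = 38.9%, Plan Y 7/24 = 29.2% → the team plan
Referral: the team plan 26/56 = 46.4%, Plan Y 19/53 = 35.8% → the team plan
Overall: the team plan 67/179 = 37.4%, Plan Y 69/154 = 44.8% → Plan Y
The team plan wins each signup group but Plan Y wins overall — the comparison reverses. The team plan's customers skew toward paid, which has a lower base rate.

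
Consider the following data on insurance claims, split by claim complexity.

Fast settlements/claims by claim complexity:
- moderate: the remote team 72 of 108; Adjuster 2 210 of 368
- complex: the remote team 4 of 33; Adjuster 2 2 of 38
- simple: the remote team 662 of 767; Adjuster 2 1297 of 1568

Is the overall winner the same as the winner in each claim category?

Moderate: the remote team 72/108 = 66.7%, Adjuster 2 210/368 = 57.1% → the remote team
Complex: the remote team 4/33 = 12.1%, Adjuster 2 2/38 = 5.3% → the remote team
Simple: the remote team 662/767 = 86.3%, Adjuster 2 1297/1568 = 82.7% → the remote team
Overall: the remote team 738/908 = 81.3%, Adjuster 2 1509/1974 = 76.4% → the remote team
The remote team wins overall and in every claim group — no reversal.

Yes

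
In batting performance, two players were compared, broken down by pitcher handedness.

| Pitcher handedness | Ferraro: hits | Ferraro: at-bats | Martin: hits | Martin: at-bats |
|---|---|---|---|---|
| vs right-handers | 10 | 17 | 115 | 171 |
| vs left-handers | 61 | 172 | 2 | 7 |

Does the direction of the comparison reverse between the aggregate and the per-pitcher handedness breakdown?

No

Vs right-handers: Ferraro 10/17 = 58.8%, Martin 115/171 = 67.3% → Martin
Vs left-handers: Ferraro 61/172 = 35.5%, Martin 2/7 = 28.6% → Ferraro
Overall: Ferraro 71/189 = 37.6%, Martin 117/178 = 65.7% → Martin
Neither sweeps: Ferraro wins 1 of 2 groups, Martin wins 1. Martin wins overall but not every group — no Simpson reversal.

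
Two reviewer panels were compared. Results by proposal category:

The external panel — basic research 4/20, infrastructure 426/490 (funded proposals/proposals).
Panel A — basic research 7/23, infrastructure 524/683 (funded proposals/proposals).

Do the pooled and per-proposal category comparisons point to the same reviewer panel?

No

Basic research: the external panel 4/20 = 20.0%, Panel A 7/23 = 30.4% → Panel A
Infrastructure: the external panel 426/490 = 86.9%, Panel A 524/683 = 76.7% → the external panel
Overall: the external panel 430/510 = 84.3%, Panel A 531/706 = 75.2% → the external panel
Neither sweeps: the external panel wins 1 of 2 groups, Panel A wins 1. The external panel wins overall but not every group — no Simpson reversal.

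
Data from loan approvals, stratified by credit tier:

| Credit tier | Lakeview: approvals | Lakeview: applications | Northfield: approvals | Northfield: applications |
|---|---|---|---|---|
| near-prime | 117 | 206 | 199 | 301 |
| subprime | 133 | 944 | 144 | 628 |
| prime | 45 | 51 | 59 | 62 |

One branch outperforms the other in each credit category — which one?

Northfield

Near-prime: Lakeview 117/206 = 56.8%, Northfield 199/301 = 66.1% → Northfield
Subprime: Lakeview 133/944 = 14.1%, Northfield 144/628 = 22.9% → Northfield
Prime: Lakeview 45/51 = 88.2%, Northfield 59/62 = 95.2% → Northfield
Northfield has the higher rate in all 3 groups.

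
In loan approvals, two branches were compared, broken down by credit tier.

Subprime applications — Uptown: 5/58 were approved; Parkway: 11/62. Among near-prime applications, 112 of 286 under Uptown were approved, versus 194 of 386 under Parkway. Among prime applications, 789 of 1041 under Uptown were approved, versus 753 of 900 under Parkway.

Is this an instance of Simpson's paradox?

No

Subprime: Uptown 5/58 = 8.6%, Parkway 11/62 = 17.7% → Parkway
Near-prime: Uptown 112/286 = 39.2%, Parkway 194/386 = 50.3% → Parkway
Prime: Uptown 789/1041 = 75.8%, Parkway 753/900 = 83.7% → Parkway
Overall: Uptown 906/1385 = 65.4%, Parkway 958/1348 = 71.1% → Parkway
Parkway wins overall and in every credit group — no reversal.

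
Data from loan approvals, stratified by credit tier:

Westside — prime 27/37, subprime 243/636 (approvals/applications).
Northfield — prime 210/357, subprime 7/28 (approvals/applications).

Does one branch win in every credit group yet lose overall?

Prime: Westside 27/37 = 73.0%, Northfield 210/357 = 58.8% → Westside
Subprime: Westside 243/636 = 38.2%, Northfield 7/28 = 25.0% → Westside
Overall: Westside 270/673 = 40.1%, Northfield 217/385 = 56.4% → Northfield
Westside wins each credit group but Northfield wins overall — the comparison reverses. Westside's applications skew toward subprime, which has a lower base rate.

Yes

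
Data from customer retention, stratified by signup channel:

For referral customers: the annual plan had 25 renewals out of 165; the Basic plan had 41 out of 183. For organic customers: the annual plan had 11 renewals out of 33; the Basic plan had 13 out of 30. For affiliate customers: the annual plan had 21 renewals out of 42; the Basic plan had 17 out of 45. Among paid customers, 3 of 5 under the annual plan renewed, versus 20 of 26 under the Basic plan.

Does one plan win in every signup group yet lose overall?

No

Referral: the annual plan 25/165 = 15.2%, the Basic plan 41/183 = 22.4% → the Basic plan
Organic: the annual plan 11/33 = 33.3%, the Basic plan 13/30 = 43.3% → the Basic plan
Affiliate: the annual plan 21/42 = 50.0%, the Basic plan 17/45 = 37.8% → the annual plan
Paid: the annual plan 3/5 = 60.0%, the Basic plan 20/26 = 76.9% → the Basic plan
Overall: the annual plan 60/245 = 24.5%, the Basic plan 91/284 = 32.0% → the Basic plan
Neither sweeps: the annual plan wins 1 of 4 groups, the Basic plan wins 3. The Basic plan wins overall but not every group — no Simpson reversal.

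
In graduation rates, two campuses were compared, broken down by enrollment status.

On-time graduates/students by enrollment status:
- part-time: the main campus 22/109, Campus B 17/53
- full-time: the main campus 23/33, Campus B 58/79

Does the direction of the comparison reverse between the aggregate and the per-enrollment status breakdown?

Part-time: the main campus 22/109 = 20.2%, Campus B 17/53 = 32.1% → Campus B
Full-time: the main campus 23/33 = 69.7%, Campus B 58/79 = 73.4% → Campus B
Overall: the main campus 45/142 = 31.7%, Campus B 75/132 = 56.8% → Campus B
Campus B wins overall and in every enrollment group — no reversal.

No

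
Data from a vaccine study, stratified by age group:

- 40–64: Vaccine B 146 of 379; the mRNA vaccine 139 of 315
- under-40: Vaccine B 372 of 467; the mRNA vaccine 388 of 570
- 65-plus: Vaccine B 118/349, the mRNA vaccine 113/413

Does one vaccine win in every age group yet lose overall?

No

40–64: Vaccine B 146/379 = 38.5%, the mRNA vaccine 139/315 = 44.1% → the mRNA vaccine
Under-40: Vaccine B 372/467 = 79.7%, the mRNA vaccine 388/570 = 68.1% → Vaccine B
65-plus: Vaccine B 118/349 = 33.8%, the mRNA vaccine 113/413 = 27.4% → Vaccine B
Overall: Vaccine B 636/1195 = 53.2%, the mRNA vaccine 640/1298 = 49.3% → Vaccine B
Neither sweeps: Vaccine B wins 2 of 3 groups, the mRNA vaccine wins 1. Vaccine B wins overall but not every group — no Simpson reversal.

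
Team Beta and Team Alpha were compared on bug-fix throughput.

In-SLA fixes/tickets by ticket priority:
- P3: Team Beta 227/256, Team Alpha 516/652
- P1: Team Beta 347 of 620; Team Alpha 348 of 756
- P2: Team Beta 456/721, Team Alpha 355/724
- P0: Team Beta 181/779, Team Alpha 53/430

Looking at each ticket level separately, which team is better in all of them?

Team Beta

P3: Team Beta 227/256 = 88.7%, Team Alpha 516/652 = 79.1% → Team Beta
P1: Team Beta 347/620 = 56.0%, Team Alpha 348/756 = 46.0% → Team Beta
P2: Team Beta 456/721 = 63.2%, Team Alpha 355/724 = 49.0% → Team Beta
P0: Team Beta 181/779 = 23.2%, Team Alpha 53/430 = 12.3% → Team Beta
Team Beta has the higher rate in all 4 groups.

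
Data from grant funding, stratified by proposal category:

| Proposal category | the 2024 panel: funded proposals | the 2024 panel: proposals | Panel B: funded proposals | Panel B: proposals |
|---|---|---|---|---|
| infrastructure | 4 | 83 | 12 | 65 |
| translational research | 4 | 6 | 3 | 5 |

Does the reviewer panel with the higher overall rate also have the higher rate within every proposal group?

No

Infrastructure: the 2024 panel 4/83 = 4.8%, Panel B 12/65 = 18.5% → Panel B
Translational research: the 2024 panel 4/6 = 66.7%, Panel B 3/5 = 60.0% → the 2024 panel
Overall: the 2024 panel 8/89 = 9.0%, Panel B 15/70 = 21.4% → Panel B
Neither sweeps: the 2024 panel wins 1 of 2 groups, Panel B wins 1. Panel B wins overall but not every group — no Simpson reversal.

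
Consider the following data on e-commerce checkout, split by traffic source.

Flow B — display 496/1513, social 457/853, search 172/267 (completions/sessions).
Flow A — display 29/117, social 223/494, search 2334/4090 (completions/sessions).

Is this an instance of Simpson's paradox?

Display: Flow B 496/1513 = 32.8%, Flow A 29/117 = 24.8% → Flow B
Social: Flow B 457/853 = 53.6%, Flow A 223/494 = 45.1% → Flow B
Search: Flow B 172/267 = 64.4%, Flow A 2334/4090 = 57.1% → Flow B
Overall: Flow B 1125/2633 = 42.7%, Flow A 2586/4701 = 55.0% → Flow A
Flow B wins each traffic group but Flow A wins overall — the comparison reverses. Flow B's sessions skew toward display, which has a lower base rate.

Yes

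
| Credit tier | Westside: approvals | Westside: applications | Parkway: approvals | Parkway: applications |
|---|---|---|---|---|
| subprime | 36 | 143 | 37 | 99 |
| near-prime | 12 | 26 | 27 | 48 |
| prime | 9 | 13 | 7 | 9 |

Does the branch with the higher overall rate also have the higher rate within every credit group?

Subprime: Westside 36/143 = 25.2%, Parkway 37/99 = 37.4% → Parkway
Near-prime: Westside 12/26 = 46.2%, Parkway 27/48 = 56.2% → Parkway
Prime: Westside 9/13 = 69.2%, Parkway 7/9 = 77.8% → Parkway
Overall: Westside 57/182 = 31.3%, Parkway 71/156 = 45.5% → Parkway
Parkway wins overall and in every credit group — no reversal.

Yes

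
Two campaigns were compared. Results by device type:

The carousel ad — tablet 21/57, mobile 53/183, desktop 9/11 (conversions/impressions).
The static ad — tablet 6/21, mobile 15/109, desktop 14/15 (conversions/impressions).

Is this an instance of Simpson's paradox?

Tablet: the carousel ad 21/57 = 36.8%, the static ad 6/21 = 28.6% → the carousel ad
Mobile: the carousel ad 53/183 = 29.0%, the static ad 15/109 = 13.8% → the carousel ad
Desktop: the carousel ad 9/11 = 81.8%, the static ad 14/15 = 93.3% → the static ad
Overall: the carousel ad 83/251 = 33.1%, the static ad 35/145 = 24.1% → the carousel ad
Neither sweeps: the carousel ad wins 2 of 3 groups, the static ad wins 1. The carousel ad wins overall but not every group — no Simpson reversal.

No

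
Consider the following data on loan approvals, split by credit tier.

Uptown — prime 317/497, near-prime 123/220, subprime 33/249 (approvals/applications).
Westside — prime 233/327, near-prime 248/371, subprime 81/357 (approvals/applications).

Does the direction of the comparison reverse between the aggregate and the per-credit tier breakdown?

No

Prime: Uptown 317/497 = 63.8%, Westside 233/327 = 71.3% → Westside
Near-prime: Uptown 123/220 = 55.9%, Westside 248/371 = 66.8% → Westside
Subprime: Uptown 33/249 = 13.3%, Westside 81/357 = 22.7% → Westside
Overall: Uptown 473/966 = 49.0%, Westside 562/1055 = 53.3% → Westside
Westside wins overall and in every credit group — no reversal.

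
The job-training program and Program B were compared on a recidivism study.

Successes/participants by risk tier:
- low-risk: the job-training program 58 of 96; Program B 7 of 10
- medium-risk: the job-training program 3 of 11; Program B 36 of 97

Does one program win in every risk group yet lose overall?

Low-risk: the job-training program 58/96 = 60.4%, Program B 7/10 = 70.0% → Program B
Medium-risk: the job-training program 3/11 = 27.3%, Program B 36/97 = 37.1% → Program B
Overall: the job-training program 61/107 = 57.0%, Program B 43/107 = 40.2% → the job-training program
Program B wins each risk group but the job-training program wins overall — the comparison reverses. Program B's participants skew toward medium-risk, which has a lower base rate.

Yes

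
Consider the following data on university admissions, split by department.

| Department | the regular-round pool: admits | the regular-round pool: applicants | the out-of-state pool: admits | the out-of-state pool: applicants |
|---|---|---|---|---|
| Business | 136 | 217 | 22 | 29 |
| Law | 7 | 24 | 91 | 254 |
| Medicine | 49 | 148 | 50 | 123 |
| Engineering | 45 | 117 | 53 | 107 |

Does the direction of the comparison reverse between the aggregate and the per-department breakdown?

Yes

Business: the regular-round pool 136/217 = 62.7%, the out-of-state pool 22/29 = 75.9% → the out-of-state pool
Law: the regular-round pool 7/24 = 29.2%, the out-of-state pool 91/254 = 35.8% → the out-of-state pool
Medicine: the regular-round pool 49/148 = 33.1%, the out-of-state pool 50/123 = 40.7% → the out-of-state pool
Engineering: the regular-round pool 45/117 = 38.5%, the out-of-state pool 53/107 = 49.5% → the out-of-state pool
Overall: the regular-round pool 237/506 = 46.8%, the out-of-state pool 216/513 = 42.1% → the regular-round pool
The out-of-state pool wins each department group but the regular-round pool wins overall — the comparison reverses. The out-of-state pool's applicants skew toward Law, which has a lower base rate.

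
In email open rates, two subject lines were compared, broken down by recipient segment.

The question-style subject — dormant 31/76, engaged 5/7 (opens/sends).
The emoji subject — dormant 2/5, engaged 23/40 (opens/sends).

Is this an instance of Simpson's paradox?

Dormant: the question-style subject 31/76 = 40.8%, the emoji subject 2/5 = 40.0% → the question-style subject
Engaged: the question-style subject 5/7 = 71.4%, the emoji subject 23/40 = 57.5% → the question-style subject
Overall: the question-style subject 36/83 = 43.4%, the emoji subject 25/45 = 55.6% → the emoji subject
The question-style subject wins each recipient group but the emoji subject wins overall — the comparison reverses. The question-style subject's sends skew toward dormant, which has a lower base rate.

Yes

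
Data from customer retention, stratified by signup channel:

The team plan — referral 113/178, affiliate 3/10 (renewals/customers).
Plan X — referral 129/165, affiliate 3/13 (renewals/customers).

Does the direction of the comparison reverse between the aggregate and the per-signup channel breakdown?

No

Referral: the team plan 113/178 = 63.5%, Plan X 129/165 = 78.2% → Plan X
Affiliate: the team plan 3/10 = 30.0%, Plan X 3/13 = 23.1% → the team plan
Overall: the team plan 116/188 = 61.7%, Plan X 132/178 = 74.2% → Plan X
Neither sweeps: the team plan wins 1 of 2 groups, Plan X wins 1. Plan X wins overall but not every group — no Simpson reversal.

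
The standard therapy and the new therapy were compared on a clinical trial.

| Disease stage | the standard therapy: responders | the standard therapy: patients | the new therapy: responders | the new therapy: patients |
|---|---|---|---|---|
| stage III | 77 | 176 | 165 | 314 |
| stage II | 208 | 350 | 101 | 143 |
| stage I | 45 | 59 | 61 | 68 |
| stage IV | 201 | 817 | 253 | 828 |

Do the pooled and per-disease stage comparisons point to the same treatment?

Yes

Stage III: the standard therapy 77/176 = 43.8%, the new therapy 165/314 = 52.5% → the new therapy
Stage II: the standard therapy 208/350 = 59.4%, the new therapy 101/143 = 70.6% → the new therapy
Stage I: the standard therapy 45/59 = 76.3%, the new therapy 61/68 = 89.7% → the new therapy
Stage IV: the standard therapy 201/817 = 24.6%, the new therapy 253/828 = 30.6% → the new therapy
Overall: the standard therapy 531/1402 = 37.9%, the new therapy 580/1353 = 42.9% → the new therapy
The new therapy wins overall and in every disease group — no reversal.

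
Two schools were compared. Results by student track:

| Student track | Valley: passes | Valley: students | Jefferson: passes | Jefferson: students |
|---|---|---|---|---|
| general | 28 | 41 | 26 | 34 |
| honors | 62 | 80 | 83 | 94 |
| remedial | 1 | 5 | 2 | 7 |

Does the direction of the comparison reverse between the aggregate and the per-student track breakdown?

General: Valley 28/41 = 68.3%, Jefferson 26/34 = 76.5% → Jefferson
Honors: Valley 62/80 = 77.5%, Jefferson 83/94 = 88.3% → Jefferson
Remedial: Valley 1/5 = 20.0%, Jefferson 2/7 = 28.6% → Jefferson
Overall: Valley 91/126 = 72.2%, Jefferson 111/135 = 82.2% → Jefferson
Jefferson wins overall and in every student group — no reversal.

No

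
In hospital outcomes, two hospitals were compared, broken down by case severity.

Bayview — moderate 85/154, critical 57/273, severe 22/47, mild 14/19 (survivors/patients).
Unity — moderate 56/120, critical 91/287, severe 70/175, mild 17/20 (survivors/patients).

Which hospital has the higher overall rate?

Moderate: Bayview 85/154 = 55.2%, Unity 56/120 = 46.7% → Bayview
Critical: Bayview 57/273 = 20.9%, Unity 91/287 = 31.7% → Unity
Severe: Bayview 22/47 = 46.8%, Unity 70/175 = 40.0% → Bayview
Mild: Bayview 14/19 = 73.7%, Unity 17/20 = 85.0% → Unity
Overall: Bayview 178/493 = 36.1%, Unity 234/602 = 38.9% → Unity
(Neither sweeps every case group, but Unity has the higher pooled rate.)

Unity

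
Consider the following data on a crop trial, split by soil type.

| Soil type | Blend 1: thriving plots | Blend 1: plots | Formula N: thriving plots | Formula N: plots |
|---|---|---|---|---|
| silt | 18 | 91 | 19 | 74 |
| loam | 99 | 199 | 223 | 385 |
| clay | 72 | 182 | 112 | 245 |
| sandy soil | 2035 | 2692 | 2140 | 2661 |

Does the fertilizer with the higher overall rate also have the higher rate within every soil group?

Silt: Blend 1 18/91 = 19.8%, Formula N 19/74 = 25.7% → Formula N
Loam: Blend 1 99/199 = 49.7%, Formula N 223/385 = 57.9% → Formula N
Clay: Blend 1 72/182 = 39.6%, Formula N 112/245 = 45.7% → Formula N
Sandy soil: Blend 1 2035/2692 = 75.6%, Formula N 2140/2661 = 80.4% → Formula N
Overall: Blend 1 2224/3164 = 70.3%, Formula N 2494/3365 = 74.1% → Formula N
Formula N wins overall and in every soil group — no reversal.

Yes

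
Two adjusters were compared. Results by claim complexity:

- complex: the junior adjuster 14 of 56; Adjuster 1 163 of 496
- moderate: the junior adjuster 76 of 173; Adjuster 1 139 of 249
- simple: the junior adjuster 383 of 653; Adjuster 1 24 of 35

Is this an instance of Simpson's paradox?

Complex: the junior adjuster 14/56 = 25.0%, Adjuster 1 163/496 = 32.9% → Adjuster 1
Moderate: the junior adjuster 76/173 = 43.9%, Adjuster 1 139/249 = 55.8% → Adjuster 1
Simple: the junior adjuster 383/653 = 58.7%, Adjuster 1 24/35 = 68.6% → Adjuster 1
Overall: the junior adjuster 473/882 = 53.6%, Adjuster 1 326/780 = 41.8% → the junior adjuster
Adjuster 1 wins each claim group but the junior adjuster wins overall — the comparison reverses. Adjuster 1's claims skew toward complex, which has a lower base rate.

Yes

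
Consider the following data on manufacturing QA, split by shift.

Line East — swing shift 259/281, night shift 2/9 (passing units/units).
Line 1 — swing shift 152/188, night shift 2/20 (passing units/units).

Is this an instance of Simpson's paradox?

Swing shift: Line East 259/281 = 92.2%, Line 1 152/188 = 80.9% → Line East
Night shift: Line East 2/9 = 22.2%, Line 1 2/20 = 10.0% → Line East
Overall: Line East 261/290 = 90.0%, Line 1 154/208 = 74.0% → Line East
Line East wins overall and in every shift group — no reversal.

No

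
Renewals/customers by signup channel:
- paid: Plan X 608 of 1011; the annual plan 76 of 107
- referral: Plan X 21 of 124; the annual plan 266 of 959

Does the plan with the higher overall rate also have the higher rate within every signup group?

No

Paid: Plan X 608/1011 = 60.1%, the annual plan 76/107 = 71.0% → the annual plan
Referral: Plan X 21/124 = 16.9%, the annual plan 266/959 = 27.7% → the annual plan
Overall: Plan X 629/1135 = 55.4%, the annual plan 342/1066 = 32.1% → Plan X
The annual plan wins each signup group but Plan X wins overall — the comparison reverses. The annual plan's customers skew toward referral, which has a lower base rate.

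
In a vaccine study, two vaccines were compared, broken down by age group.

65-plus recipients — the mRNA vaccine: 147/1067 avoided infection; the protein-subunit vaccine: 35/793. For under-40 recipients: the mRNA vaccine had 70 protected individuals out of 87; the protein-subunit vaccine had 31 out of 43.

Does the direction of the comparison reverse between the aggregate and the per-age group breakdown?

65-plus: the mRNA vaccine 147/1067 = 13.8%, the protein-subunit vaccine 35/793 = 4.4% → the mRNA vaccine
Under-40: the mRNA vaccine 70/87 = 80.5%, the protein-subunit vaccine 31/43 = 72.1% → the mRNA vaccine
Overall: the mRNA vaccine 217/1154 = 18.8%, the protein-subunit vaccine 66/836 = 7.9% → the mRNA vaccine
The mRNA vaccine wins overall and in every age group — no reversal.

No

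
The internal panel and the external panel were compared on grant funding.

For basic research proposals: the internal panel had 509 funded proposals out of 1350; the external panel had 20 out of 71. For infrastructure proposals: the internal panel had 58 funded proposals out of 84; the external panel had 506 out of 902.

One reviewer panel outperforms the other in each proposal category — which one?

the internal panel

Basic research: the internal panel 509/1350 = 37.7%, the external panel 20/71 = 28.2% → the internal panel
Infrastructure: the internal panel 58/84 = 69.0%, the external panel 506/902 = 56.1% → the internal panel
The internal panel has the higher rate in both groups.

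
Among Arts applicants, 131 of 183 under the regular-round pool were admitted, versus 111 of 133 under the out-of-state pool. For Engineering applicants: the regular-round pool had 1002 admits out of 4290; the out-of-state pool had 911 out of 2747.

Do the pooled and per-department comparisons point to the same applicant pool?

Yes

Arts: the regular-round pool 131/183 = 71.6%, the out-of-state pool 111/133 = 83.5% → the out-of-state pool
Engineering: the regular-round pool 1002/4290 = 23.4%, the out-of-state pool 911/2747 = 33.2% → the out-of-state pool
Overall: the regular-round pool 1133/4473 = 25.3%, the out-of-state pool 1022/2880 = 35.5% → the out-of-state pool
The out-of-state pool wins overall and in every department group — no reversal.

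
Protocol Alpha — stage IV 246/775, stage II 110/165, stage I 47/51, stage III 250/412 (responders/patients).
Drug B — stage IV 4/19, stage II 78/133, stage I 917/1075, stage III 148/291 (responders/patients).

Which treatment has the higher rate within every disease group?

Stage IV: Protocol Alpha 246/775 = 31.7%, Drug B 4/19 = 21.1% → Protocol Alpha
Stage II: Protocol Alpha 110/165 = 66.7%, Drug B 78/133 = 58.6% → Protocol Alpha
Stage I: Protocol Alpha 47/51 = 92.2%, Drug B 917/1075 = 85.3% → Protocol Alpha
Stage III: Protocol Alpha 250/412 = 60.7%, Drug B 148/291 = 50.9% → Protocol Alpha
Protocol Alpha has the higher rate in all 4 groups.

Protocol Alpha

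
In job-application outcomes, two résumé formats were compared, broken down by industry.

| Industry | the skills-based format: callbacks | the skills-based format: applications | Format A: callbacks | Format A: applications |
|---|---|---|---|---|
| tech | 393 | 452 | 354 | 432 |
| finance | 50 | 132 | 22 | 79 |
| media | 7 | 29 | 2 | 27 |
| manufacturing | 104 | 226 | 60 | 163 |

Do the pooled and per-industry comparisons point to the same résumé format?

Yes

Tech: the skills-based format 393/452 = 86.9%, Format A 354/432 = 81.9% → the skills-based format
Finance: the skills-based format 50/132 = 37.9%, Format A 22/79 = 27.8% → the skills-based format
Media: the skills-based format 7/29 = 24.1%, Format A 2/27 = 7.4% → the skills-based format
Manufacturing: the skills-based format 104/226 = 46.0%, Format A 60/163 = 36.8% → the skills-based format
Overall: the skills-based format 554/839 = 66.0%, Format A 438/701 = 62.5% → the skills-based format
The skills-based format wins overall and in every industry group — no reversal.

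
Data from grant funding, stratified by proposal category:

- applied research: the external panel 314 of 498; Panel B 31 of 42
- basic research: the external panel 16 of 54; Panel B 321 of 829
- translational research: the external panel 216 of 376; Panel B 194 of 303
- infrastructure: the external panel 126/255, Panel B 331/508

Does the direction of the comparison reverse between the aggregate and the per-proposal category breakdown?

Yes

Applied research: the external panel 314/498 = 63.1%, Panel B 31/42 = 73.8% → Panel B
Basic research: the external panel 16/54 = 29.6%, Panel B 321/829 = 38.7% → Panel B
Translational research: the external panel 216/376 = 57.4%, Panel B 194/303 = 64.0% → Panel B
Infrastructure: the external panel 126/255 = 49.4%, Panel B 331/508 = 65.2% → Panel B
Overall: the external panel 672/1183 = 56.8%, Panel B 877/1682 = 52.1% → the external panel
Panel B wins each proposal group but the external panel wins overall — the comparison reverses. Panel B's proposals skew toward basic research, which has a lower base rate.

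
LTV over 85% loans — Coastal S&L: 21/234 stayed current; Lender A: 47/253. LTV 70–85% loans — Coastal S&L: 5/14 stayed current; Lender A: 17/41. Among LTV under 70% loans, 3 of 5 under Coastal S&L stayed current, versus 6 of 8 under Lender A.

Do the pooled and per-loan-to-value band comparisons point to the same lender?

LTV over 85%: Coastal S&L 21/234 = 9.0%, Lender A 47/253 = 18.6% → Lender A
LTV 70–85%: Coastal S&L 5/14 = 35.7%, Lender A 17/41 = 41.5% → Lender A
LTV under 70%: Coastal S&L 3/5 = 60.0%, Lender A 6/8 = 75.0% → Lender A
Overall: Coastal S&L 29/253 = 11.5%, Lender A 70/302 = 23.2% → Lender A
Lender A wins overall and in every loan-to-value group — no reversal.

Yes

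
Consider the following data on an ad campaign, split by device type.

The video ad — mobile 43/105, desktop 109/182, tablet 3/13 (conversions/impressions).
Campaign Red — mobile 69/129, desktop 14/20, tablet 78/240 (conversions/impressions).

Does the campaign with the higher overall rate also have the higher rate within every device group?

No

Mobile: the video ad 43/105 = 41.0%, Campaign Red 69/129 = 53.5% → Campaign Red
Desktop: the video ad 109/182 = 59.9%, Campaign Red 14/20 = 70.0% → Campaign Red
Tablet: the video ad 3/13 = 23.1%, Campaign Red 78/240 = 32.5% → Campaign Red
Overall: the video ad 155/300 = 51.7%, Campaign Red 161/389 = 41.4% → the video ad
Campaign Red wins each device group but the video ad wins overall — the comparison reverses. Campaign Red's impressions skew toward tablet, which has a lower base rate.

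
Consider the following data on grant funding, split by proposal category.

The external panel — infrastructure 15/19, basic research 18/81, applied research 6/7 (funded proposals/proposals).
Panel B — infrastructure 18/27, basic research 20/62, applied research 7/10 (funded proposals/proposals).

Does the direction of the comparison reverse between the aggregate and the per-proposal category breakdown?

Infrastructure: the external panel 15/19 = 78.9%, Panel B 18/27 = 66.7% → the external panel
Basic research: the external panel 18/81 = 22.2%, Panel B 20/62 = 32.3% → Panel B
Applied research: the external panel 6/7 = 85.7%, Panel B 7/10 = 70.0% → the external panel
Overall: the external panel 39/107 = 36.4%, Panel B 45/99 = 45.5% → Panel B
Neither sweeps: the external panel wins 2 of 3 groups, Panel B wins 1. Panel B wins overall but not every group — no Simpson reversal.

No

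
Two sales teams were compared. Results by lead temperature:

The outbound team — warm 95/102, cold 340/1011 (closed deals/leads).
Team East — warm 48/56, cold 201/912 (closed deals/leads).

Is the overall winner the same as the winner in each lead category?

Yes

Warm: the outbound team 95/102 = 93.1%, Team East 48/56 = 85.7% → the outbound team
Cold: the outbound team 340/1011 = 33.6%, Team East 201/912 = 22.0% → the outbound team
Overall: the outbound team 435/1113 = 39.1%, Team East 249/968 = 25.7% → the outbound team
The outbound team wins overall and in every lead group — no reversal.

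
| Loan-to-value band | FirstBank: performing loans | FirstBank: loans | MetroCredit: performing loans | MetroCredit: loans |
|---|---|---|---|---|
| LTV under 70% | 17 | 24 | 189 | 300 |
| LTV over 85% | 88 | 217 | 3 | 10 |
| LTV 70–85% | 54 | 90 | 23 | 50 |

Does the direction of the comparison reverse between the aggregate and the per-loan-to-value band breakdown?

Yes

LTV under 70%: FirstBank 17/24 = 70.8%, MetroCredit 189/300 = 63.0% → FirstBank
LTV over 85%: FirstBank 88/217 = 40.6%, MetroCredit 3/10 = 30.0% → FirstBank
LTV 70–85%: FirstBank 54/90 = 60.0%, MetroCredit 23/50 = 46.0% → FirstBank
Overall: FirstBank 159/331 = 48.0%, MetroCredit 215/360 = 59.7% → MetroCredit
FirstBank wins each loan-to-value group but MetroCredit wins overall — the comparison reverses. FirstBank's loans skew toward LTV over 85%, which has a lower base rate.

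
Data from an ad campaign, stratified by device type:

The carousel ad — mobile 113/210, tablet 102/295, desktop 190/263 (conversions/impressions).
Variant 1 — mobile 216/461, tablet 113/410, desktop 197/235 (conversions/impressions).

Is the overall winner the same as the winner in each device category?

Mobile: the carousel ad 113/210 = 53.8%, Variant 1 216/461 = 46.9% → the carousel ad
Tablet: the carousel ad 102/295 = 34.6%, Variant 1 113/410 = 27.6% → the carousel ad
Desktop: the carousel ad 190/263 = 72.2%, Variant 1 197/235 = 83.8% → Variant 1
Overall: the carousel ad 405/768 = 52.7%, Variant 1 526/1106 = 47.6% → the carousel ad
Neither sweeps: the carousel ad wins 2 of 3 groups, Variant 1 wins 1. The carousel ad wins overall but not every group — no Simpson reversal.

No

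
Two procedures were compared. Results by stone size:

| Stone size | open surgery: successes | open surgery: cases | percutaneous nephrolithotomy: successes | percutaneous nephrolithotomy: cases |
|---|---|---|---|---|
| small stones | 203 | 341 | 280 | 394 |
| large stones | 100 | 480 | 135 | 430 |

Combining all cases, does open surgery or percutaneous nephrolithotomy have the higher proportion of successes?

percutaneous nephrolithotomy

Small stones: open surgery 203/341 = 59.5%, percutaneous nephrolithotomy 280/394 = 71.1% → percutaneous nephrolithotomy
Large stones: open surgery 100/480 = 20.8%, percutaneous nephrolithotomy 135/430 = 31.4% → percutaneous nephrolithotomy
Overall: open surgery 303/821 = 36.9%, percutaneous nephrolithotomy 415/824 = 50.4% → percutaneous nephrolithotomy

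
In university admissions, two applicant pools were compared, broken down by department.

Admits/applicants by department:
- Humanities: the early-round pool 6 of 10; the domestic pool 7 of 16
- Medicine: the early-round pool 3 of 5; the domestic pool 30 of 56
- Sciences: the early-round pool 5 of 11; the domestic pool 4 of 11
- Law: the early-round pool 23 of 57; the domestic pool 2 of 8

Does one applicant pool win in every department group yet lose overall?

Humanities: the early-round pool 6/10 = 60.0%, the domestic pool 7/16 = 43.8% → the early-round pool
Medicine: the early-round pool 3/5 = 60.0%, the domestic pool 30/56 = 53.6% → the early-round pool
Sciences: the early-round pool 5/11 = 45.5%, the domestic pool 4/11 = 36.4% → the early-round pool
Law: the early-round pool 23/57 = 40.4%, the domestic pool 2/8 = 25.0% → the early-round pool
Overall: the early-round pool 37/83 = 44.6%, the domestic pool 43/91 = 47.3% → the domestic pool
The early-round pool wins each department group but the domestic pool wins overall — the comparison reverses. The early-round pool's applicants skew toward Law, which has a lower base rate.

Yes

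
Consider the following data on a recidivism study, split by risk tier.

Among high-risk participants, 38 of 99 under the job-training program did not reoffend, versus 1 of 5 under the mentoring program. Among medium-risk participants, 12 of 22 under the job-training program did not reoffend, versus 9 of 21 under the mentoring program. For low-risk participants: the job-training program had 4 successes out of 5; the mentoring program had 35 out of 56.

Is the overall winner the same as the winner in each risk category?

No

High-risk: the job-training program 38/99 = 38.4%, the mentoring program 1/5 = 20.0% → the job-training program
Medium-risk: the job-training program 12/22 = 54.5%, the mentoring program 9/21 = 42.9% → the job-training program
Low-risk: the job-training program 4/5 = 80.0%, the mentoring program 35/56 = 62.5% → the job-training program
Overall: the job-training program 54/126 = 42.9%, the mentoring program 45/82 = 54.9% → the mentoring program
The job-training program wins each risk group but the mentoring program wins overall — the comparison reverses. The job-training program's participants skew toward high-risk, which has a lower base rate.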